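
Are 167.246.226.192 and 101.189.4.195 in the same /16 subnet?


Mask: 255.255.0.0
167.246.226.192 AND mask = 167.246.0.0
101.189.4.195 AND mask = 101.189.0.0
No, different subnets (167.246.0.0 vs 101.189.0.0)


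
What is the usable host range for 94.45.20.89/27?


Network: 94.45.20.64
Broadcast: 94.45.20.95
First usable = network + 1
Last usable = broadcast - 1
Range: 94.45.20.65 to 94.45.20.94


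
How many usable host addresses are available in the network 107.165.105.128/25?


Host bits = 32 - 25 = 7
Total addresses = 2^7 = 128
Usable = total - 2 (network and broadcast)
Usable hosts: 126


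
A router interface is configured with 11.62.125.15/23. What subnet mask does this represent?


/23 means 23 network bits, 9 host bits
Binary: 11111111111111111111111000000000
Mask: 255.255.254.0


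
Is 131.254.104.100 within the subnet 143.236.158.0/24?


Subnet network: 143.236.158.0
Test IP AND mask: 131.254.104.0
No, 131.254.104.100 is not in 143.236.158.0/24


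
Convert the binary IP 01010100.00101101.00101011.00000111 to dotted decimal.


01010100 = 84
00101101 = 45
00101011 = 43
00000111 = 7
IP: 84.45.43.7


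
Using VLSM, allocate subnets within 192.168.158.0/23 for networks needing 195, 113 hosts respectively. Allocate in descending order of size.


195 hosts -> /24 (254 usable): 192.168.158.0/24
113 hosts -> /25 (126 usable): 192.168.159.0/25
Allocation: 192.168.158.0/24 (195 hosts, 254 usable); 192.168.159.0/25 (113 hosts, 126 usable)


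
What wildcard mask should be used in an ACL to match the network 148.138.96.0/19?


Subnet mask: 255.255.224.0
Wildcard = 255.255.255.255 - subnet mask
255 - 255 = 0
255 - 255 = 0
255 - 224 = 31
255 - 0 = 255
Wildcard: 0.0.31.255


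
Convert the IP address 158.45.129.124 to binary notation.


158 = 10011110
45 = 00101101
129 = 10000001
124 = 01111100
Binary: 10011110.00101101.10000001.01111100


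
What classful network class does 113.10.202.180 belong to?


First octet: 113
Binary: 01110001
0xxxxxxx -> Class A (1-126)
Class A, default mask 255.0.0.0 (/8)


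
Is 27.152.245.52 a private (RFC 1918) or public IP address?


RFC 1918 private ranges:
  10.0.0.0/8 (10.0.0.0 - 10.255.255.255)
  172.16.0.0/12 (172.16.0.0 - 172.31.255.255)
  192.168.0.0/16 (192.168.0.0 - 192.168.255.255)
Public (not in any RFC 1918 range)


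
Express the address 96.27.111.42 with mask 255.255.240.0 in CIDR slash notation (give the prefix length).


Binary: 11111111.11111111.11110000.00000000
Count leading 1s
Prefix: /20


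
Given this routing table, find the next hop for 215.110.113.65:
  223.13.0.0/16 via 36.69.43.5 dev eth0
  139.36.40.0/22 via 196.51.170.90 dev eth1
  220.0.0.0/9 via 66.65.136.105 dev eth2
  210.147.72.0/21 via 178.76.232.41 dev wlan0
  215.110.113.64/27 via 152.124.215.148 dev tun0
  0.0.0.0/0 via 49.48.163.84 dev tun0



Longest prefix match for 215.110.113.65:
  /16 223.13.0.0: no
  /22 139.36.40.0: no
  /9 220.0.0.0: no
  /21 210.147.72.0: no
  /27 215.110.113.64: MATCH
  /0 0.0.0.0: MATCH
Selected: next-hop 152.124.215.148 via tun0 (matched /27)


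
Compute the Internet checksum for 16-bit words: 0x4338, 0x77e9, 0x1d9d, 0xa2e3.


Sum all words (with carry folding):
+ 0x4338 = 0x4338
+ 0x77e9 = 0xbb21
+ 0x1d9d = 0xd8be
+ 0xa2e3 = 0x7ba2
One's complement: ~0x7ba2
Checksum = 0x845d


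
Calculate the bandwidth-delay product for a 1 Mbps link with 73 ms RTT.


BDP = bandwidth * RTT
= 1 Mbps * 73 ms
= 1 * 1e6 * 73 / 1000 bits
= 73000 bits
= 9125 bytes
= 8.9111 KB
BDP = 73000 bits (9125 bytes)


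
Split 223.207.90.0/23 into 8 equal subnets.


New prefix = 23 + 3 = 26
Each subnet has 64 addresses
  223.207.90.0/26
  223.207.90.64/26
  223.207.90.128/26
  223.207.90.192/26
  223.207.91.0/26
  223.207.91.64/26
  223.207.91.128/26
  223.207.91.192/26
Subnets: 223.207.90.0/26, 223.207.90.64/26, 223.207.90.128/26, 223.207.90.192/26, 223.207.91.0/26, 223.207.91.64/26, 223.207.91.128/26, 223.207.91.192/26


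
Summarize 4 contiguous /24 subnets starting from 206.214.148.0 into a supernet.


Original prefix: /24
Number of subnets: 4 = 2^2
New prefix = 24 - 2 = 22
Supernet: 206.214.148.0/22


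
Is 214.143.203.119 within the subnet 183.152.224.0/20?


Subnet network: 183.152.224.0
Test IP AND mask: 214.143.192.0
No, 214.143.203.119 is not in 183.152.224.0/20


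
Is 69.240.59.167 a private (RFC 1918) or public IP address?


RFC 1918 private ranges:
  10.0.0.0/8 (10.0.0.0 - 10.255.255.255)
  172.16.0.0/12 (172.16.0.0 - 172.31.255.255)
  192.168.0.0/16 (192.168.0.0 - 192.168.255.255)
Public (not in any RFC 1918 range)


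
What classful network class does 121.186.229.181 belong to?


First octet: 121
Binary: 01111001
0xxxxxxx -> Class A (1-126)
Class A, default mask 255.0.0.0 (/8)


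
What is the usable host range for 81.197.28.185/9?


Network: 81.128.0.0
Broadcast: 81.255.255.255
First usable = network + 1
Last usable = broadcast - 1
Range: 81.128.0.1 to 81.255.255.254


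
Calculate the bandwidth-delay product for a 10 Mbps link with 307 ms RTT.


BDP = bandwidth * RTT
= 10 Mbps * 307 ms
= 10 * 1e6 * 307 / 1000 bits
= 3070000 bits
= 383750 bytes
= 374.7559 KB
BDP = 3070000 bits (383750 bytes)


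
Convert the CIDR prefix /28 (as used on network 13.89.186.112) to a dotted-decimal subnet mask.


/28 means 28 network bits, 4 host bits
Binary: 11111111111111111111111111110000
Mask: 255.255.255.240


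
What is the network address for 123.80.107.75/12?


IP:   01111011.01010000.01101011.01001011
Mask: 11111111.11110000.00000000.00000000
AND operation:
Net:  01111011.01010000.00000000.00000000
Network: 123.80.0.0/12


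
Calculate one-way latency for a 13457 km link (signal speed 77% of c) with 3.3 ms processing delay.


Speed = 0.77 * 3e5 km/s = 231000 km/s
Propagation delay = 13457 / 231000 = 0.0583 s = 58.2554 ms
Processing delay = 3.3 ms
Total one-way latency = 61.5554 ms


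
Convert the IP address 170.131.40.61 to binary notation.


170 = 10101010
131 = 10000011
40 = 00101000
61 = 00111101
Binary: 10101010.10000011.00101000.00111101


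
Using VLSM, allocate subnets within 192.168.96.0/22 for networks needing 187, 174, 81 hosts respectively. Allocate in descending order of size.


187 hosts -> /24 (254 usable): 192.168.96.0/24
174 hosts -> /24 (254 usable): 192.168.97.0/24
81 hosts -> /25 (126 usable): 192.168.98.0/25
Allocation: 192.168.96.0/24 (187 hosts, 254 usable); 192.168.97.0/24 (174 hosts, 254 usable); 192.168.98.0/25 (81 hosts, 126 usable)


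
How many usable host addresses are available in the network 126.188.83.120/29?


Host bits = 32 - 29 = 3
Total addresses = 2^3 = 8
Usable = total - 2 (network and broadcast)
Usable hosts: 6


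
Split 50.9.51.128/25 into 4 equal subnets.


New prefix = 25 + 2 = 27
Each subnet has 32 addresses
  50.9.51.128/27
  50.9.51.160/27
  50.9.51.192/27
  50.9.51.224/27
Subnets: 50.9.51.128/27, 50.9.51.160/27, 50.9.51.192/27, 50.9.51.224/27


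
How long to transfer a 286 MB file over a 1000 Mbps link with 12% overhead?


Effective throughput = 1000 * (1 - 12/100) = 880 Mbps
File size in Mb = 286 * 8 = 2288 Mb
Time = 2288 / 880
Time = 2.6 seconds


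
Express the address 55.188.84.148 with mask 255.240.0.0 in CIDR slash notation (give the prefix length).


Binary: 11111111.11110000.00000000.00000000
Count leading 1s
Prefix: /12


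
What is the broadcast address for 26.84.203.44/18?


Network: 26.84.192.0/18
Host bits = 14
Set all host bits to 1:
Broadcast: 26.84.255.255


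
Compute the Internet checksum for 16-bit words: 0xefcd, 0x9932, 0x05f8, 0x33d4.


Sum all words (with carry folding):
+ 0xefcd = 0xefcd
+ 0x9932 = 0x8900
+ 0x05f8 = 0x8ef8
+ 0x33d4 = 0xc2cc
One's complement: ~0xc2cc
Checksum = 0x3d33


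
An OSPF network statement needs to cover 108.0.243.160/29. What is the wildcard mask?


Subnet mask: 255.255.255.248
Wildcard = 255.255.255.255 - subnet mask
255 - 255 = 0
255 - 255 = 0
255 - 255 = 0
255 - 248 = 7
Wildcard: 0.0.0.7


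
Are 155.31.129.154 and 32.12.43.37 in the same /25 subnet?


Mask: 255.255.255.128
155.31.129.154 AND mask = 155.31.129.128
32.12.43.37 AND mask = 32.12.43.0
No, different subnets (155.31.129.128 vs 32.12.43.0)


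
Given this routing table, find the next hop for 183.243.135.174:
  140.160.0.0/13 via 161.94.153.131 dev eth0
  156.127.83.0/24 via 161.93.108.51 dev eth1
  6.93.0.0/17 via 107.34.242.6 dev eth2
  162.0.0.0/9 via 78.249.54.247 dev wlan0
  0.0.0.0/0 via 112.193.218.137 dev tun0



Longest prefix match for 183.243.135.174:
  /13 140.160.0.0: no
  /24 156.127.83.0: no
  /17 6.93.0.0: no
  /9 162.0.0.0: no
  /0 0.0.0.0: MATCH
Selected: next-hop 112.193.218.137 via tun0 (matched /0)


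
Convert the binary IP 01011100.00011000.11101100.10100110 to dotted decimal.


01011100 = 92
00011000 = 24
11101100 = 236
10100110 = 166
IP: 92.24.236.166


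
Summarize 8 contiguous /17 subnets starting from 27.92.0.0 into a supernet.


Original prefix: /17
Number of subnets: 8 = 2^3
New prefix = 17 - 3 = 14
Supernet: 27.92.0.0/14


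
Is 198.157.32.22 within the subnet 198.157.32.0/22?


Subnet network: 198.157.32.0
Test IP AND mask: 198.157.32.0
Yes, 198.157.32.22 is in 198.157.32.0/22


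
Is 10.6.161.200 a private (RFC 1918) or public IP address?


RFC 1918 private ranges:
  10.0.0.0/8 (10.0.0.0 - 10.255.255.255)
  172.16.0.0/12 (172.16.0.0 - 172.31.255.255)
  192.168.0.0/16 (192.168.0.0 - 192.168.255.255)
Private (in 10.0.0.0/8)


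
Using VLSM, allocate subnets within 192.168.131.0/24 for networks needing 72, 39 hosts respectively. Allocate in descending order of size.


72 hosts -> /25 (126 usable): 192.168.131.0/25
39 hosts -> /26 (62 usable): 192.168.131.128/26
Allocation: 192.168.131.0/25 (72 hosts, 126 usable); 192.168.131.128/26 (39 hosts, 62 usable)


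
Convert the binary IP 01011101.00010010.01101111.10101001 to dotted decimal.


01011101 = 93
00010010 = 18
01101111 = 111
10101001 = 169
IP: 93.18.111.169


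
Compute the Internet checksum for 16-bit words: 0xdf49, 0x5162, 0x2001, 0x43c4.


Sum all words (with carry folding):
+ 0xdf49 = 0xdf49
+ 0x5162 = 0x30ac
+ 0x2001 = 0x50ad
+ 0x43c4 = 0x9471
One's complement: ~0x9471
Checksum = 0x6b8e


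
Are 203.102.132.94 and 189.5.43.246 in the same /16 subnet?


Mask: 255.255.0.0
203.102.132.94 AND mask = 203.102.0.0
189.5.43.246 AND mask = 189.5.0.0
No, different subnets (203.102.0.0 vs 189.5.0.0)


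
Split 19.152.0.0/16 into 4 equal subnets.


New prefix = 16 + 2 = 18
Each subnet has 16384 addresses
  19.152.0.0/18
  19.152.64.0/18
  19.152.128.0/18
  19.152.192.0/18
Subnets: 19.152.0.0/18, 19.152.64.0/18, 19.152.128.0/18, 19.152.192.0/18


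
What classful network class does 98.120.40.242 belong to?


First octet: 98
Binary: 01100010
0xxxxxxx -> Class A (1-126)
Class A, default mask 255.0.0.0 (/8)


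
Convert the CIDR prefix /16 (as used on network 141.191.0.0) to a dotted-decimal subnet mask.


/16 means 16 network bits, 16 host bits
Binary: 11111111111111110000000000000000
Mask: 255.255.0.0


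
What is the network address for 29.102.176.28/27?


IP:   00011101.01100110.10110000.00011100
Mask: 11111111.11111111.11111111.11100000
AND operation:
Net:  00011101.01100110.10110000.00000000
Network: 29.102.176.0/27


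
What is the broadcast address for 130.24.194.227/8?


Network: 130.0.0.0/8
Host bits = 24
Set all host bits to 1:
Broadcast: 130.255.255.255


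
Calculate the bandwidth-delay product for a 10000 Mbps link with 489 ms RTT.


BDP = bandwidth * RTT
= 10000 Mbps * 489 ms
= 10000 * 1e6 * 489 / 1000 bits
= 4890000000 bits
= 611250000 bytes
= 596923.8281 KB
BDP = 4890000000 bits (611250000 bytes)


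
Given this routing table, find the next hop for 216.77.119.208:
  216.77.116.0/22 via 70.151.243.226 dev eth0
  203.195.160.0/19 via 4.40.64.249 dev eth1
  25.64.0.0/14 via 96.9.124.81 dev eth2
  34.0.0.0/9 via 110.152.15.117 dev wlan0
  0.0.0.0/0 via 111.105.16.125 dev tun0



Longest prefix match for 216.77.119.208:
  /22 216.77.116.0: MATCH
  /19 203.195.160.0: no
  /14 25.64.0.0: no
  /9 34.0.0.0: no
  /0 0.0.0.0: MATCH
Selected: next-hop 70.151.243.226 via eth0 (matched /22)


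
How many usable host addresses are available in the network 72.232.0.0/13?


Host bits = 32 - 13 = 19
Total addresses = 2^19 = 524288
Usable = total - 2 (network and broadcast)
Usable hosts: 524286


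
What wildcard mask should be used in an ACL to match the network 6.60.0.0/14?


Subnet mask: 255.252.0.0
Wildcard = 255.255.255.255 - subnet mask
255 - 255 = 0
255 - 252 = 3
255 - 0 = 255
255 - 0 = 255
Wildcard: 0.3.255.255


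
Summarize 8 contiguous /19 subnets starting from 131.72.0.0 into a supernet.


Original prefix: /19
Number of subnets: 8 = 2^3
New prefix = 19 - 3 = 16
Supernet: 131.72.0.0/16


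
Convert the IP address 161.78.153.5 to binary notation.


161 = 10100001
78 = 01001110
153 = 10011001
5 = 00000101
Binary: 10100001.01001110.10011001.00000101


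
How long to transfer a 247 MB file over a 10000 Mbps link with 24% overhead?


Effective throughput = 10000 * (1 - 24/100) = 7600 Mbps
File size in Mb = 247 * 8 = 1976 Mb
Time = 1976 / 7600
Time = 0.26 seconds


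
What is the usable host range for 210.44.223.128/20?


Network: 210.44.208.0
Broadcast: 210.44.223.255
First usable = network + 1
Last usable = broadcast - 1
Range: 210.44.208.1 to 210.44.223.254


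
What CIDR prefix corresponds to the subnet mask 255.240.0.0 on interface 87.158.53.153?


Binary: 11111111.11110000.00000000.00000000
Count leading 1s
Prefix: /12


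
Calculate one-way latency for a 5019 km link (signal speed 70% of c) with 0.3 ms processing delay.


Speed = 0.7 * 3e5 km/s = 210000 km/s
Propagation delay = 5019 / 210000 = 0.0239 s = 23.9 ms
Processing delay = 0.3 ms
Total one-way latency = 24.2 ms


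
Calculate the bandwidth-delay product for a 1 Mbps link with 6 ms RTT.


BDP = bandwidth * RTT
= 1 Mbps * 6 ms
= 1 * 1e6 * 6 / 1000 bits
= 6000 bits
= 750 bytes
BDP = 6000 bits (750 bytes)


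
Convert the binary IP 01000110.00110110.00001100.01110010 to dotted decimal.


01000110 = 70
00110110 = 54
00001100 = 12
01110010 = 114
IP: 70.54.12.114


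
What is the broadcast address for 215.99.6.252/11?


Network: 215.96.0.0/11
Host bits = 21
Set all host bits to 1:
Broadcast: 215.127.255.255


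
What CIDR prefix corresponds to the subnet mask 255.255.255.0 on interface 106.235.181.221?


Binary: 11111111.11111111.11111111.00000000
Count leading 1s
Prefix: /24


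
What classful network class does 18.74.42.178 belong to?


First octet: 18
Binary: 00010010
0xxxxxxx -> Class A (1-126)
Class A, default mask 255.0.0.0 (/8)


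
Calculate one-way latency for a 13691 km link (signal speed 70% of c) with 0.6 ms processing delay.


Speed = 0.7 * 3e5 km/s = 210000 km/s
Propagation delay = 13691 / 210000 = 0.0652 s = 65.1952 ms
Processing delay = 0.6 ms
Total one-way latency = 65.7952 ms


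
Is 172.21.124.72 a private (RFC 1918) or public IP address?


RFC 1918 private ranges:
  10.0.0.0/8 (10.0.0.0 - 10.255.255.255)
  172.16.0.0/12 (172.16.0.0 - 172.31.255.255)
  192.168.0.0/16 (192.168.0.0 - 192.168.255.255)
Private (in 172.16.0.0/12)


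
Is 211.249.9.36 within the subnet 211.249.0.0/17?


Subnet network: 211.249.0.0
Test IP AND mask: 211.249.0.0
Yes, 211.249.9.36 is in 211.249.0.0/17


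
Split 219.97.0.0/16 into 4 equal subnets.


New prefix = 16 + 2 = 18
Each subnet has 16384 addresses
  219.97.0.0/18
  219.97.64.0/18
  219.97.128.0/18
  219.97.192.0/18
Subnets: 219.97.0.0/18, 219.97.64.0/18, 219.97.128.0/18, 219.97.192.0/18


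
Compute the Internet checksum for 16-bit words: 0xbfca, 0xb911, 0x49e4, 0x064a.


Sum all words (with carry folding):
+ 0xbfca = 0xbfca
+ 0xb911 = 0x78dc
+ 0x49e4 = 0xc2c0
+ 0x064a = 0xc90a
One's complement: ~0xc90a
Checksum = 0x36f5


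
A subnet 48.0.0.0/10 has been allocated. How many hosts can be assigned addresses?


Host bits = 32 - 10 = 22
Total addresses = 2^22 = 4194304
Usable = total - 2 (network and broadcast)
Usable hosts: 4194302


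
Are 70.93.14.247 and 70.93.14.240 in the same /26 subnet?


Mask: 255.255.255.192
70.93.14.247 AND mask = 70.93.14.192
70.93.14.240 AND mask = 70.93.14.192
Yes, same subnet (70.93.14.192)


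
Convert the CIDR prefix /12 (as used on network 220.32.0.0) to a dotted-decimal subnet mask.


/12 means 12 network bits, 20 host bits
Binary: 11111111111100000000000000000000
Mask: 255.240.0.0


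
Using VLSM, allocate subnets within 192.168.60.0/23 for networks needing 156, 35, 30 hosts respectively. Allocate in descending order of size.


156 hosts -> /24 (254 usable): 192.168.60.0/24
35 hosts -> /26 (62 usable): 192.168.61.0/26
30 hosts -> /27 (30 usable): 192.168.61.64/27
Allocation: 192.168.60.0/24 (156 hosts, 254 usable); 192.168.61.0/26 (35 hosts, 62 usable); 192.168.61.64/27 (30 hosts, 30 usable)


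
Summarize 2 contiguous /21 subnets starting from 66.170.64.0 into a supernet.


Original prefix: /21
Number of subnets: 2 = 2^1
New prefix = 21 - 1 = 20
Supernet: 66.170.64.0/20


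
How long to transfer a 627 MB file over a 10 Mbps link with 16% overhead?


Effective throughput = 10 * (1 - 16/100) = 8.4 Mbps
File size in Mb = 627 * 8 = 5016 Mb
Time = 5016 / 8.4
Time = 597.1429 seconds


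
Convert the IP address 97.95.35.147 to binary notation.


97 = 01100001
95 = 01011111
35 = 00100011
147 = 10010011
Binary: 01100001.01011111.00100011.10010011


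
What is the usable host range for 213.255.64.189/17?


Network: 213.255.0.0
Broadcast: 213.255.127.255
First usable = network + 1
Last usable = broadcast - 1
Range: 213.255.0.1 to 213.255.127.254


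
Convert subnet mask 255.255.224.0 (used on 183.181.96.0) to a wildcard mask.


Subnet mask: 255.255.224.0
Wildcard = 255.255.255.255 - subnet mask
255 - 255 = 0
255 - 255 = 0
255 - 224 = 31
255 - 0 = 255
Wildcard: 0.0.31.255


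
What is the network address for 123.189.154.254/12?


IP:   01111011.10111101.10011010.11111110
Mask: 11111111.11110000.00000000.00000000
AND operation:
Net:  01111011.10110000.00000000.00000000
Network: 123.176.0.0/12


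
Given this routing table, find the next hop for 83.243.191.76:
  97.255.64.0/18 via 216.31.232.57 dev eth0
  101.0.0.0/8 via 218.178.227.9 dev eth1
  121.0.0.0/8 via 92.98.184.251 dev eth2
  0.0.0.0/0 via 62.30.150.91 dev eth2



Longest prefix match for 83.243.191.76:
  /18 97.255.64.0: no
  /8 101.0.0.0: no
  /8 121.0.0.0: no
  /0 0.0.0.0: MATCH
Selected: next-hop 62.30.150.91 via eth2 (matched /0)


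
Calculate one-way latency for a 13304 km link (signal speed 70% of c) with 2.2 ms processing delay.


Speed = 0.7 * 3e5 km/s = 210000 km/s
Propagation delay = 13304 / 210000 = 0.0634 s = 63.3524 ms
Processing delay = 2.2 ms
Total one-way latency = 65.5524 ms


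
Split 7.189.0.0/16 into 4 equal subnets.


New prefix = 16 + 2 = 18
Each subnet has 16384 addresses
  7.189.0.0/18
  7.189.64.0/18
  7.189.128.0/18
  7.189.192.0/18
Subnets: 7.189.0.0/18, 7.189.64.0/18, 7.189.128.0/18, 7.189.192.0/18


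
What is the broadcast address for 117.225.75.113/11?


Network: 117.224.0.0/11
Host bits = 21
Set all host bits to 1:
Broadcast: 117.255.255.255


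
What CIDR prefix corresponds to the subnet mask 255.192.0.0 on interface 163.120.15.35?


Binary: 11111111.11000000.00000000.00000000
Count leading 1s
Prefix: /10


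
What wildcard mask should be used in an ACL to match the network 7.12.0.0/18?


Subnet mask: 255.255.192.0
Wildcard = 255.255.255.255 - subnet mask
255 - 255 = 0
255 - 255 = 0
255 - 192 = 63
255 - 0 = 255
Wildcard: 0.0.63.255


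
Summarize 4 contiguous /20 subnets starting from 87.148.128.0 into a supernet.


Original prefix: /20
Number of subnets: 4 = 2^2
New prefix = 20 - 2 = 18
Supernet: 87.148.128.0/18


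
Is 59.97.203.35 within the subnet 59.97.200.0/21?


Subnet network: 59.97.200.0
Test IP AND mask: 59.97.200.0
Yes, 59.97.203.35 is in 59.97.200.0/21


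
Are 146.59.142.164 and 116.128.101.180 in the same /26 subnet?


Mask: 255.255.255.192
146.59.142.164 AND mask = 146.59.142.128
116.128.101.180 AND mask = 116.128.101.128
No, different subnets (146.59.142.128 vs 116.128.101.128)


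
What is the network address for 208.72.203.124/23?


IP:   11010000.01001000.11001011.01111100
Mask: 11111111.11111111.11111110.00000000
AND operation:
Net:  11010000.01001000.11001010.00000000
Network: 208.72.202.0/23


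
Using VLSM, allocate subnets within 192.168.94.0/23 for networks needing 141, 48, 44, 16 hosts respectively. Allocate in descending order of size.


141 hosts -> /24 (254 usable): 192.168.94.0/24
48 hosts -> /26 (62 usable): 192.168.95.0/26
44 hosts -> /26 (62 usable): 192.168.95.64/26
16 hosts -> /27 (30 usable): 192.168.95.128/27
Allocation: 192.168.94.0/24 (141 hosts, 254 usable); 192.168.95.0/26 (48 hosts, 62 usable); 192.168.95.64/26 (44 hosts, 62 usable); 192.168.95.128/27 (16 hosts, 30 usable)


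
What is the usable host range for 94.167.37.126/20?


Network: 94.167.32.0
Broadcast: 94.167.47.255
First usable = network + 1
Last usable = broadcast - 1
Range: 94.167.32.1 to 94.167.47.254


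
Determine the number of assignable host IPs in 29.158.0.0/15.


Host bits = 32 - 15 = 17
Total addresses = 2^17 = 131072
Usable = total - 2 (network and broadcast)
Usable hosts: 131070


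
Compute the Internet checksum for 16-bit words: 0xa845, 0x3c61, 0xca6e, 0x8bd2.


Sum all words (with carry folding):
+ 0xa845 = 0xa845
+ 0x3c61 = 0xe4a6
+ 0xca6e = 0xaf15
+ 0x8bd2 = 0x3ae8
One's complement: ~0x3ae8
Checksum = 0xc517


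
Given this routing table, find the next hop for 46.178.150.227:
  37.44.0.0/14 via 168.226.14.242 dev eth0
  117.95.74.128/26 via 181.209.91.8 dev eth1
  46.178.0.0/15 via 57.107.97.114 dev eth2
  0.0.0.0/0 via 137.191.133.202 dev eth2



Longest prefix match for 46.178.150.227:
  /14 37.44.0.0: no
  /26 117.95.74.128: no
  /15 46.178.0.0: MATCH
  /0 0.0.0.0: MATCH
Selected: next-hop 57.107.97.114 via eth2 (matched /15)


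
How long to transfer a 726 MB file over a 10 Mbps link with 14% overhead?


Effective throughput = 10 * (1 - 14/100) = 8.6 Mbps
File size in Mb = 726 * 8 = 5808 Mb
Time = 5808 / 8.6
Time = 675.3488 seconds


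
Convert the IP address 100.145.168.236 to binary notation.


100 = 01100100
145 = 10010001
168 = 10101000
236 = 11101100
Binary: 01100100.10010001.10101000.11101100


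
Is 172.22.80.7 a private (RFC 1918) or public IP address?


RFC 1918 private ranges:
  10.0.0.0/8 (10.0.0.0 - 10.255.255.255)
  172.16.0.0/12 (172.16.0.0 - 172.31.255.255)
  192.168.0.0/16 (192.168.0.0 - 192.168.255.255)
Private (in 172.16.0.0/12)


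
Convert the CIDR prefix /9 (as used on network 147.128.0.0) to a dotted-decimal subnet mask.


/9 means 9 network bits, 23 host bits
Binary: 11111111100000000000000000000000
Mask: 255.128.0.0


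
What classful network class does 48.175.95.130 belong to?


First octet: 48
Binary: 00110000
0xxxxxxx -> Class A (1-126)
Class A, default mask 255.0.0.0 (/8)


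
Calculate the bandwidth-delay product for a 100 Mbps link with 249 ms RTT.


BDP = bandwidth * RTT
= 100 Mbps * 249 ms
= 100 * 1e6 * 249 / 1000 bits
= 24900000 bits
= 3112500 bytes
= 3039.5508 KB
BDP = 24900000 bits (3112500 bytes)


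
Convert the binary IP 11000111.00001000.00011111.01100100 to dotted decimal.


11000111 = 199
00001000 = 8
00011111 = 31
01100100 = 100
IP: 199.8.31.100


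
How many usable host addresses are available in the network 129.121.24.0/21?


Host bits = 32 - 21 = 11
Total addresses = 2^11 = 2048
Usable = total - 2 (network and broadcast)
Usable hosts: 2046


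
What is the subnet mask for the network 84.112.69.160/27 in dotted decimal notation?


/27 means 27 network bits, 5 host bits
Binary: 11111111111111111111111111100000
Mask: 255.255.255.224


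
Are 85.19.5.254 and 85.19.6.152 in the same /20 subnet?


Mask: 255.255.240.0
85.19.5.254 AND mask = 85.19.0.0
85.19.6.152 AND mask = 85.19.0.0
Yes, same subnet (85.19.0.0)


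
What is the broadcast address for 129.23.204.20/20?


Network: 129.23.192.0/20
Host bits = 12
Set all host bits to 1:
Broadcast: 129.23.207.255


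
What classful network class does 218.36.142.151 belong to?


First octet: 218
Binary: 11011010
110xxxxx -> Class C (192-223)
Class C, default mask 255.255.255.0 (/24)


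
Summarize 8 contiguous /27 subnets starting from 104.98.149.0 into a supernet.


Original prefix: /27
Number of subnets: 8 = 2^3
New prefix = 27 - 3 = 24
Supernet: 104.98.149.0/24


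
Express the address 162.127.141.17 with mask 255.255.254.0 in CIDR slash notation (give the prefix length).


Binary: 11111111.11111111.11111110.00000000
Count leading 1s
Prefix: /23


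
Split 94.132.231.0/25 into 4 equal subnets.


New prefix = 25 + 2 = 27
Each subnet has 32 addresses
  94.132.231.0/27
  94.132.231.32/27
  94.132.231.64/27
  94.132.231.96/27
Subnets: 94.132.231.0/27, 94.132.231.32/27, 94.132.231.64/27, 94.132.231.96/27


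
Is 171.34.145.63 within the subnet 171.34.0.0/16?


Subnet network: 171.34.0.0
Test IP AND mask: 171.34.0.0
Yes, 171.34.145.63 is in 171.34.0.0/16


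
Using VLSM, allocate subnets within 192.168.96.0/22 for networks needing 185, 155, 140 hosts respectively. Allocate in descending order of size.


185 hosts -> /24 (254 usable): 192.168.96.0/24
155 hosts -> /24 (254 usable): 192.168.97.0/24
140 hosts -> /24 (254 usable): 192.168.98.0/24
Allocation: 192.168.96.0/24 (185 hosts, 254 usable); 192.168.97.0/24 (155 hosts, 254 usable); 192.168.98.0/24 (140 hosts, 254 usable)


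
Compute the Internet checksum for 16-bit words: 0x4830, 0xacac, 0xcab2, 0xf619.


Sum all words (with carry folding):
+ 0x4830 = 0x4830
+ 0xacac = 0xf4dc
+ 0xcab2 = 0xbf8f
+ 0xf619 = 0xb5a9
One's complement: ~0xb5a9
Checksum = 0x4a56


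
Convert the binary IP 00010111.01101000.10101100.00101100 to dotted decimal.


00010111 = 23
01101000 = 104
10101100 = 172
00101100 = 44
IP: 23.104.172.44


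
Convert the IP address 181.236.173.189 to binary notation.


181 = 10110101
236 = 11101100
173 = 10101101
189 = 10111101
Binary: 10110101.11101100.10101101.10111101


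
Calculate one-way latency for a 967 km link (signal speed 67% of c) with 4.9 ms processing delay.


Speed = 0.67 * 3e5 km/s = 201000 km/s
Propagation delay = 967 / 201000 = 0.0048 s = 4.8109 ms
Processing delay = 4.9 ms
Total one-way latency = 9.7109 ms


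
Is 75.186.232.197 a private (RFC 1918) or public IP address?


RFC 1918 private ranges:
  10.0.0.0/8 (10.0.0.0 - 10.255.255.255)
  172.16.0.0/12 (172.16.0.0 - 172.31.255.255)
  192.168.0.0/16 (192.168.0.0 - 192.168.255.255)
Public (not in any RFC 1918 range)


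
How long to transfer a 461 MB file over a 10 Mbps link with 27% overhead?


Effective throughput = 10 * (1 - 27/100) = 7.3 Mbps
File size in Mb = 461 * 8 = 3688 Mb
Time = 3688 / 7.3
Time = 505.2055 seconds


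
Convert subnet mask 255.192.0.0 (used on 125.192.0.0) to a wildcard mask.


Subnet mask: 255.192.0.0
Wildcard = 255.255.255.255 - subnet mask
255 - 255 = 0
255 - 192 = 63
255 - 0 = 255
255 - 0 = 255
Wildcard: 0.63.255.255


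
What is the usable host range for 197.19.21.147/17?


Network: 197.19.0.0
Broadcast: 197.19.127.255
First usable = network + 1
Last usable = broadcast - 1
Range: 197.19.0.1 to 197.19.127.254


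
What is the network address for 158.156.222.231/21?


IP:   10011110.10011100.11011110.11100111
Mask: 11111111.11111111.11111000.00000000
AND operation:
Net:  10011110.10011100.11011000.00000000
Network: 158.156.216.0/21


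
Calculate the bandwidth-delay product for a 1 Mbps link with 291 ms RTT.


BDP = bandwidth * RTT
= 1 Mbps * 291 ms
= 1 * 1e6 * 291 / 1000 bits
= 291000 bits
= 36375 bytes
= 35.5225 KB
BDP = 291000 bits (36375 bytes)


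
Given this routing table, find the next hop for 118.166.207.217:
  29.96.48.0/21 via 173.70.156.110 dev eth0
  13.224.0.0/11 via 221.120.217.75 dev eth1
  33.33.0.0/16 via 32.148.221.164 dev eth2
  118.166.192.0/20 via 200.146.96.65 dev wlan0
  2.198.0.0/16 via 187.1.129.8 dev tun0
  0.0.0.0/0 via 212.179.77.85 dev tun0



Longest prefix match for 118.166.207.217:
  /21 29.96.48.0: no
  /11 13.224.0.0: no
  /16 33.33.0.0: no
  /20 118.166.192.0: MATCH
  /16 2.198.0.0: no
  /0 0.0.0.0: MATCH
Selected: next-hop 200.146.96.65 via wlan0 (matched /20)


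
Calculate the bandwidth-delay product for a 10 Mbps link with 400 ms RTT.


BDP = bandwidth * RTT
= 10 Mbps * 400 ms
= 10 * 1e6 * 400 / 1000 bits
= 4000000 bits
= 500000 bytes
= 488.2812 KB
BDP = 4000000 bits (500000 bytes)


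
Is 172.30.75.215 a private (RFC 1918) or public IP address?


RFC 1918 private ranges:
  10.0.0.0/8 (10.0.0.0 - 10.255.255.255)
  172.16.0.0/12 (172.16.0.0 - 172.31.255.255)
  192.168.0.0/16 (192.168.0.0 - 192.168.255.255)
Private (in 172.16.0.0/12)


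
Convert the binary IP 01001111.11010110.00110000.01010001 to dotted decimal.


01001111 = 79
11010110 = 214
00110000 = 48
01010001 = 81
IP: 79.214.48.81


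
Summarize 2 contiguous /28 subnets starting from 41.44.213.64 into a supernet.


Original prefix: /28
Number of subnets: 2 = 2^1
New prefix = 28 - 1 = 27
Supernet: 41.44.213.64/27


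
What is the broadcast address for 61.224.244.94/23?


Network: 61.224.244.0/23
Host bits = 9
Set all host bits to 1:
Broadcast: 61.224.245.255


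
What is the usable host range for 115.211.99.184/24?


Network: 115.211.99.0
Broadcast: 115.211.99.255
First usable = network + 1
Last usable = broadcast - 1
Range: 115.211.99.1 to 115.211.99.254


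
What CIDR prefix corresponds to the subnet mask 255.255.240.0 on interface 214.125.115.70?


Binary: 11111111.11111111.11110000.00000000
Count leading 1s
Prefix: /20


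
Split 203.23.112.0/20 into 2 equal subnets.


New prefix = 20 + 1 = 21
Each subnet has 2048 addresses
  203.23.112.0/21
  203.23.120.0/21
Subnets: 203.23.112.0/21, 203.23.120.0/21


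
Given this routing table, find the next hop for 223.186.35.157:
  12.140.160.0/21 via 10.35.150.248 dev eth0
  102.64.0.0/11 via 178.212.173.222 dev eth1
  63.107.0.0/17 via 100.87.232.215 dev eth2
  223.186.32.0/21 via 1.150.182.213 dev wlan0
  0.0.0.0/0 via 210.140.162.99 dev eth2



Longest prefix match for 223.186.35.157:
  /21 12.140.160.0: no
  /11 102.64.0.0: no
  /17 63.107.0.0: no
  /21 223.186.32.0: MATCH
  /0 0.0.0.0: MATCH
Selected: next-hop 1.150.182.213 via wlan0 (matched /21)


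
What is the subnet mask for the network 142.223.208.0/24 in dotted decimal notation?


/24 means 24 network bits, 8 host bits
Binary: 11111111111111111111111100000000
Mask: 255.255.255.0


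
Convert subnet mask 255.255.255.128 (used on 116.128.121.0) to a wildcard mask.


Subnet mask: 255.255.255.128
Wildcard = 255.255.255.255 - subnet mask
255 - 255 = 0
255 - 255 = 0
255 - 255 = 0
255 - 128 = 127
Wildcard: 0.0.0.127


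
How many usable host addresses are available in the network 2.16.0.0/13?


Host bits = 32 - 13 = 19
Total addresses = 2^19 = 524288
Usable = total - 2 (network and broadcast)
Usable hosts: 524286


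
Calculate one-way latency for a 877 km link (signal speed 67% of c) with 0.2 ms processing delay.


Speed = 0.67 * 3e5 km/s = 201000 km/s
Propagation delay = 877 / 201000 = 0.0044 s = 4.3632 ms
Processing delay = 0.2 ms
Total one-way latency = 4.5632 ms


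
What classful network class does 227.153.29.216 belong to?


First octet: 227
Binary: 11100011
1110xxxx -> Class D (224-239)
Class D (multicast), default mask N/A


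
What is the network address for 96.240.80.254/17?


IP:   01100000.11110000.01010000.11111110
Mask: 11111111.11111111.10000000.00000000
AND operation:
Net:  01100000.11110000.00000000.00000000
Network: 96.240.0.0/17


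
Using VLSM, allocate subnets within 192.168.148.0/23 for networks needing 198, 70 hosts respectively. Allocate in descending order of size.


198 hosts -> /24 (254 usable): 192.168.148.0/24
70 hosts -> /25 (126 usable): 192.168.149.0/25
Allocation: 192.168.148.0/24 (198 hosts, 254 usable); 192.168.149.0/25 (70 hosts, 126 usable)


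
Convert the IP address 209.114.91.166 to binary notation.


209 = 11010001
114 = 01110010
91 = 01011011
166 = 10100110
Binary: 11010001.01110010.01011011.10100110


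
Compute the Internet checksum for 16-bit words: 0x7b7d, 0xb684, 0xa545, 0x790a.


Sum all words (with carry folding):
+ 0x7b7d = 0x7b7d
+ 0xb684 = 0x3202
+ 0xa545 = 0xd747
+ 0x790a = 0x5052
One's complement: ~0x5052
Checksum = 0xafad


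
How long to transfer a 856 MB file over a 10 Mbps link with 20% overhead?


Effective throughput = 10 * (1 - 20/100) = 8 Mbps
File size in Mb = 856 * 8 = 6848 Mb
Time = 6848 / 8
Time = 856 seconds


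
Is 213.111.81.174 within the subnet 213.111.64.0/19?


Subnet network: 213.111.64.0
Test IP AND mask: 213.111.64.0
Yes, 213.111.81.174 is in 213.111.64.0/19


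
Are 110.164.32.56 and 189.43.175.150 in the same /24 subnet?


Mask: 255.255.255.0
110.164.32.56 AND mask = 110.164.32.0
189.43.175.150 AND mask = 189.43.175.0
No, different subnets (110.164.32.0 vs 189.43.175.0)


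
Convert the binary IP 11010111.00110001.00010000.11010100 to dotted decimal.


11010111 = 215
00110001 = 49
00010000 = 16
11010100 = 212
IP: 215.49.16.212


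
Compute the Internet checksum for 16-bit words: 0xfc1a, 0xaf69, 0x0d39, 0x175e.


Sum all words (with carry folding):
+ 0xfc1a = 0xfc1a
+ 0xaf69 = 0xab84
+ 0x0d39 = 0xb8bd
+ 0x175e = 0xd01b
One's complement: ~0xd01b
Checksum = 0x2fe4


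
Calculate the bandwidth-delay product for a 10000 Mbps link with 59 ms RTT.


BDP = bandwidth * RTT
= 10000 Mbps * 59 ms
= 10000 * 1e6 * 59 / 1000 bits
= 590000000 bits
= 73750000 bytes
= 72021.4844 KB
BDP = 590000000 bits (73750000 bytes)


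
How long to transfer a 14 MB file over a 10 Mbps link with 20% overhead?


Effective throughput = 10 * (1 - 20/100) = 8 Mbps
File size in Mb = 14 * 8 = 112 Mb
Time = 112 / 8
Time = 14 seconds


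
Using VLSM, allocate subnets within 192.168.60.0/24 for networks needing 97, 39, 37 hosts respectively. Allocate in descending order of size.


97 hosts -> /25 (126 usable): 192.168.60.0/25
39 hosts -> /26 (62 usable): 192.168.60.128/26
37 hosts -> /26 (62 usable): 192.168.60.192/26
Allocation: 192.168.60.0/25 (97 hosts, 126 usable); 192.168.60.128/26 (39 hosts, 62 usable); 192.168.60.192/26 (37 hosts, 62 usable)


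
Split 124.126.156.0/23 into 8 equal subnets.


New prefix = 23 + 3 = 26
Each subnet has 64 addresses
  124.126.156.0/26
  124.126.156.64/26
  124.126.156.128/26
  124.126.156.192/26
  124.126.157.0/26
  124.126.157.64/26
  124.126.157.128/26
  124.126.157.192/26
Subnets: 124.126.156.0/26, 124.126.156.64/26, 124.126.156.128/26, 124.126.156.192/26, 124.126.157.0/26, 124.126.157.64/26, 124.126.157.128/26, 124.126.157.192/26


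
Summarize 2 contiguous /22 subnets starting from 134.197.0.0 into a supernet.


Original prefix: /22
Number of subnets: 2 = 2^1
New prefix = 22 - 1 = 21
Supernet: 134.197.0.0/21


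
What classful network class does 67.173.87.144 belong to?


First octet: 67
Binary: 01000011
0xxxxxxx -> Class A (1-126)
Class A, default mask 255.0.0.0 (/8)


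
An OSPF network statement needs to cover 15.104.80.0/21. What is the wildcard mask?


Subnet mask: 255.255.248.0
Wildcard = 255.255.255.255 - subnet mask
255 - 255 = 0
255 - 255 = 0
255 - 248 = 7
255 - 0 = 255
Wildcard: 0.0.7.255


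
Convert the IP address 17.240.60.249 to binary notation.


17 = 00010001
240 = 11110000
60 = 00111100
249 = 11111001
Binary: 00010001.11110000.00111100.11111001


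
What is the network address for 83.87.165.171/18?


IP:   01010011.01010111.10100101.10101011
Mask: 11111111.11111111.11000000.00000000
AND operation:
Net:  01010011.01010111.10000000.00000000
Network: 83.87.128.0/18


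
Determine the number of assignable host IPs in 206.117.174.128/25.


Host bits = 32 - 25 = 7
Total addresses = 2^7 = 128
Usable = total - 2 (network and broadcast)
Usable hosts: 126


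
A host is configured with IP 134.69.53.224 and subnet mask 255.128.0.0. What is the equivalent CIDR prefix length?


Binary: 11111111.10000000.00000000.00000000
Count leading 1s
Prefix: /9


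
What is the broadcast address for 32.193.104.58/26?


Network: 32.193.104.0/26
Host bits = 6
Set all host bits to 1:
Broadcast: 32.193.104.63


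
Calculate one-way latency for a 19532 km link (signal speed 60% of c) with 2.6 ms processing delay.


Speed = 0.6 * 3e5 km/s = 180000 km/s
Propagation delay = 19532 / 180000 = 0.1085 s = 108.5111 ms
Processing delay = 2.6 ms
Total one-way latency = 111.1111 ms


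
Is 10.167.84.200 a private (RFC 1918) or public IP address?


RFC 1918 private ranges:
  10.0.0.0/8 (10.0.0.0 - 10.255.255.255)
  172.16.0.0/12 (172.16.0.0 - 172.31.255.255)
  192.168.0.0/16 (192.168.0.0 - 192.168.255.255)
Private (in 10.0.0.0/8)


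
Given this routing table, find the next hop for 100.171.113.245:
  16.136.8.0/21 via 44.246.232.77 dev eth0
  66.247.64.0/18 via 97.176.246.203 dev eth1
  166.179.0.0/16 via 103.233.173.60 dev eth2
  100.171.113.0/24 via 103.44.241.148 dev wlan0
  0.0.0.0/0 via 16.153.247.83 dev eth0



Longest prefix match for 100.171.113.245:
  /21 16.136.8.0: no
  /18 66.247.64.0: no
  /16 166.179.0.0: no
  /24 100.171.113.0: MATCH
  /0 0.0.0.0: MATCH
Selected: next-hop 103.44.241.148 via wlan0 (matched /24)


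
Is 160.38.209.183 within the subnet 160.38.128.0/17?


Subnet network: 160.38.128.0
Test IP AND mask: 160.38.128.0
Yes, 160.38.209.183 is in 160.38.128.0/17


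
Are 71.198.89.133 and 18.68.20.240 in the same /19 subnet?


Mask: 255.255.224.0
71.198.89.133 AND mask = 71.198.64.0
18.68.20.240 AND mask = 18.68.0.0
No, different subnets (71.198.64.0 vs 18.68.0.0)


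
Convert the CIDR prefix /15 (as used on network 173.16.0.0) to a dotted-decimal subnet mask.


/15 means 15 network bits, 17 host bits
Binary: 11111111111111100000000000000000
Mask: 255.254.0.0


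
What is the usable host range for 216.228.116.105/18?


Network: 216.228.64.0
Broadcast: 216.228.127.255
First usable = network + 1
Last usable = broadcast - 1
Range: 216.228.64.1 to 216.228.127.254


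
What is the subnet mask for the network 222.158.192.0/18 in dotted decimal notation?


/18 means 18 network bits, 14 host bits
Binary: 11111111111111111100000000000000
Mask: 255.255.192.0


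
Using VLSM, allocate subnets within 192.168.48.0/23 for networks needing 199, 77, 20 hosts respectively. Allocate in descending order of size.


199 hosts -> /24 (254 usable): 192.168.48.0/24
77 hosts -> /25 (126 usable): 192.168.49.0/25
20 hosts -> /27 (30 usable): 192.168.49.128/27
Allocation: 192.168.48.0/24 (199 hosts, 254 usable); 192.168.49.0/25 (77 hosts, 126 usable); 192.168.49.128/27 (20 hosts, 30 usable)


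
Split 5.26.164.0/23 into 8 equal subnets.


New prefix = 23 + 3 = 26
Each subnet has 64 addresses
  5.26.164.0/26
  5.26.164.64/26
  5.26.164.128/26
  5.26.164.192/26
  5.26.165.0/26
  5.26.165.64/26
  5.26.165.128/26
  5.26.165.192/26
Subnets: 5.26.164.0/26, 5.26.164.64/26, 5.26.164.128/26, 5.26.164.192/26, 5.26.165.0/26, 5.26.165.64/26, 5.26.165.128/26, 5.26.165.192/26


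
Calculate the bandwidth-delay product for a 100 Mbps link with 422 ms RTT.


BDP = bandwidth * RTT
= 100 Mbps * 422 ms
= 100 * 1e6 * 422 / 1000 bits
= 42200000 bits
= 5275000 bytes
= 5151.3672 KB
BDP = 42200000 bits (5275000 bytes)


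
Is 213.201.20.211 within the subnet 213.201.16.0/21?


Subnet network: 213.201.16.0
Test IP AND mask: 213.201.16.0
Yes, 213.201.20.211 is in 213.201.16.0/21
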